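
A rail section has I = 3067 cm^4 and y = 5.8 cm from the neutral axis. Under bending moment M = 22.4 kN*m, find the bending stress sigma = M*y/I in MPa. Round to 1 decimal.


Convert units:
M = 22.4 kN*m = 22400000 N*mm
y = 5.8 cm = 58 mm
I = 3067 cm^4 = 30670000 mm^4
sigma = 22400000 * 58 / 30670000
sigma = 42.4 MPa

42.4


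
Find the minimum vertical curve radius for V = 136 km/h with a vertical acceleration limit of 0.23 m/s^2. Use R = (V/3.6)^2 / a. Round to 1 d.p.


Convert speed: V = 136 / 3.6 = 37.7778 m/s
V^2 = 1427.1605 m^2/s^2
R_v = 1427.1605 / 0.23
R_v = 6205.0 m

6205.0


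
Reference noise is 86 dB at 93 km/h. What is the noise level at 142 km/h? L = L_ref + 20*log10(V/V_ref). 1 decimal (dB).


V/V_ref = 142 / 93 = 1.526882
log10(1.526882) = 0.183805
20 * 0.183805 = 3.6761
L = 86 + 3.6761 = 89.7 dB

89.7


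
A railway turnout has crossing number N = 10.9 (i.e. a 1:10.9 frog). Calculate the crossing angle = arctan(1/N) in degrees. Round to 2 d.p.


1/N = 1/10.9 = 0.091743
angle = arctan(0.091743) = 0.091487 rad
angle = 0.091487 * 180/pi = 5.24 degrees

5.24


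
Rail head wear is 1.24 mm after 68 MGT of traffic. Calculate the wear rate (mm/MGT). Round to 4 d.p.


Wear rate = total wear / cumulative tonnage
Rate = 1.24 / 68
Rate = 0.0182 mm/MGT

0.0182


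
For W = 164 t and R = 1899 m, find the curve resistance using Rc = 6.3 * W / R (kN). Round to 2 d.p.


Rc = 6.3 * W / R
Rc = 6.3 * 164 / 1899
Rc = 1033.2 / 1899
Rc = 0.54 kN

0.54


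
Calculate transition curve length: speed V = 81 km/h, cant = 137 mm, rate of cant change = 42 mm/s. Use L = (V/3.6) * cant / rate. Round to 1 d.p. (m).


Convert speed: V = 81 / 3.6 = 22.5 m/s
L = 22.5 * 137 / 42
L = 3082.5 / 42
L = 73.4 m

73.4


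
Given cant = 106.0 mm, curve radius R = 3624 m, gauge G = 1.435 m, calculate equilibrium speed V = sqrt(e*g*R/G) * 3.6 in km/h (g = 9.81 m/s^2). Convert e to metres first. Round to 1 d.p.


Convert cant: e = 106.0 mm = 0.1060 m
V_ms = sqrt(0.1060 * 9.81 * 3624 / 1.435)
V_ms = sqrt(2626.099401) = 51.2455 m/s
V = 51.2455 * 3.6 = 184.5 km/h

184.5


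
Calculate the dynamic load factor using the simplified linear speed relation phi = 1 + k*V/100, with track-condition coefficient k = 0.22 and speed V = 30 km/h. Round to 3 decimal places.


phi = 1 + k * V / 100
phi = 1 + 0.22 * 30 / 100
phi = 1 + 0.066
phi = 1.066

1.066


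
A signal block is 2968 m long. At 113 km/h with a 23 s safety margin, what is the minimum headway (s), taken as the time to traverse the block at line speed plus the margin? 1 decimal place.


V = 113 / 3.6 = 31.3889 m/s
Block traversal time = 2968 / 31.3889 = 94.5558 s
Headway = 94.5558 + 23
Headway = 117.6 s

117.6


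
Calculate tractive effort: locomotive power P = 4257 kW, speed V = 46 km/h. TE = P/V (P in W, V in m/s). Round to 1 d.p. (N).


Convert: P = 4257 kW = 4257000 W
V = 46 / 3.6 = 12.7778 m/s
TE = 4257000 / 12.7778
TE = 333156.5 N

333156.5


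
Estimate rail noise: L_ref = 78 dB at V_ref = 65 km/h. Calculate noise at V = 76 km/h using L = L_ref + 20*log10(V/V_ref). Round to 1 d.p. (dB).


V/V_ref = 76 / 65 = 1.169231
log10(1.169231) = 0.0679
20 * 0.0679 = 1.358
L = 78 + 1.358 = 79.4 dB

79.4


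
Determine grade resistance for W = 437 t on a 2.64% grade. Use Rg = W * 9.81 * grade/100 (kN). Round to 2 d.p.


Rg = W * 9.81 * grade / 100
Rg = 437 * 9.81 * 2.64 / 100
Rg = 4286.97 * 0.0264
Rg = 113.18 kN

113.18


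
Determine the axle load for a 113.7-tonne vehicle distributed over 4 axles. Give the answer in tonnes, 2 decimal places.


Load per axle = total weight / number of axles
Load = 113.7 / 4
Load = 28.43 tonnes

28.43


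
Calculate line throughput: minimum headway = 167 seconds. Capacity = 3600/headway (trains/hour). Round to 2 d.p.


Capacity = 3600 / headway
Capacity = 3600 / 167
Capacity = 21.56 trains/hour

21.56


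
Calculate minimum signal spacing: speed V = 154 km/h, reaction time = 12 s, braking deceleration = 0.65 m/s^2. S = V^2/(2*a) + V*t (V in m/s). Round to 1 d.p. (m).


V = 154 / 3.6 = 42.7778 m/s
Braking distance = 42.7778^2 / (2*0.65) = 1407.6448 m
Sighting distance = 42.7778 * 12 = 513.3333 m
S = 1407.6448 + 513.3333 = 1921.0 m

1921.0


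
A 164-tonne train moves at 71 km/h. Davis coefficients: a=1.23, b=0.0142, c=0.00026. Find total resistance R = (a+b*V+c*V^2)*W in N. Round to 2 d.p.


b*V = 0.0142 * 71 = 1.0082
c*V^2 = 0.00026 * 5041 = 1.31066
R_per_t = 1.23 + 1.0082 + 1.31066 = 3.54886 N/t
R_total = 3.54886 * 164 = 582.01 N

582.01


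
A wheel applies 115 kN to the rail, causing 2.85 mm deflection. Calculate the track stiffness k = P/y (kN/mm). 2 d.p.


Track stiffness k = P / y
k = 115 / 2.85
k = 40.35 kN/mm

40.35


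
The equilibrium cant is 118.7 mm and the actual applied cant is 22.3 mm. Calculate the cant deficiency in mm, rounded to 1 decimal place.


Cant deficiency = equilibrium cant - actual cant
CD = 118.7 - 22.3
CD = 96.4 mm

96.4


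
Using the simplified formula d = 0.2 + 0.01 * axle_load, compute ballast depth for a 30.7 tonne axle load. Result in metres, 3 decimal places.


d = 0.2 + 0.01 * 30.7
d = 0.2 + 0.307
d = 0.507 m

0.507


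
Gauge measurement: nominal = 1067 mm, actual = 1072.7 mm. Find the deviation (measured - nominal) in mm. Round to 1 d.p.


Deviation = measured - nominal
Deviation = 1072.7 - 1067
Deviation = 5.7 mm

5.7


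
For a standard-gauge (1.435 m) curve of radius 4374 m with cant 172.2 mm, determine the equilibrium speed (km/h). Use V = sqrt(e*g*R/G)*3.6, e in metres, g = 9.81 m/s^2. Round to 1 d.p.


Convert cant: e = 172.2 mm = 0.1722 m
V_ms = sqrt(0.1722 * 9.81 * 4374 / 1.435)
V_ms = sqrt(5149.0728) = 71.757 m/s
V = 71.757 * 3.6 = 258.3 km/h

258.3


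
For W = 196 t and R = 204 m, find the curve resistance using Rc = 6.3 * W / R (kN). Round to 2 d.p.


Rc = 6.3 * W / R
Rc = 6.3 * 196 / 204
Rc = 1234.8 / 204
Rc = 6.05 kN

6.05


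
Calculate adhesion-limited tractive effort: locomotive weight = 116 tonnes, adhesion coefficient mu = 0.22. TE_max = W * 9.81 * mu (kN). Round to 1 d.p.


TE_max = W * g * mu
TE_max = 116 * 9.81 * 0.22
TE_max = 1137.96 * 0.22
TE_max = 250.4 kN

250.4


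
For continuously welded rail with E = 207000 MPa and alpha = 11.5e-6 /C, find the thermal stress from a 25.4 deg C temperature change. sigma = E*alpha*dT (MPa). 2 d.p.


sigma = E * alpha * dT
sigma = 207000 * 11.5e-6 * 25.4
sigma = 2.3805 * 25.4
sigma = 60.46 MPa

60.46


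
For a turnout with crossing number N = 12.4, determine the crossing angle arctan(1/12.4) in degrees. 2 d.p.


1/N = 1/12.4 = 0.080645
angle = arctan(0.080645) = 0.080471 rad
angle = 0.080471 * 180/pi = 4.61 degrees

4.61


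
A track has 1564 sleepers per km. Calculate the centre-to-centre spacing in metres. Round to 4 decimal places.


Spacing = 1000 m / number of sleepers
Spacing = 1000 / 1564
Spacing = 0.6394 m

0.6394


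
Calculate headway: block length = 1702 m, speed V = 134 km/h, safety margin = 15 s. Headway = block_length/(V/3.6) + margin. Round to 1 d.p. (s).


V = 134 / 3.6 = 37.2222 m/s
Block traversal time = 1702 / 37.2222 = 45.7254 s
Headway = 45.7254 + 15
Headway = 60.7 s

60.7


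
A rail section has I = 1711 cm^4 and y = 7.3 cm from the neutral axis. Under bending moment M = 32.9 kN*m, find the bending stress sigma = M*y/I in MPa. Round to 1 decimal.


Convert units:
M = 32.9 kN*m = 32900000 N*mm
y = 7.3 cm = 73 mm
I = 1711 cm^4 = 17110000 mm^4
sigma = 32900000 * 73 / 17110000
sigma = 140.4 MPa

140.4


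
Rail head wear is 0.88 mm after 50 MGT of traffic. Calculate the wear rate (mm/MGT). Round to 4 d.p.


Wear rate = total wear / cumulative tonnage
Rate = 0.88 / 50
Rate = 0.0176 mm/MGT

0.0176


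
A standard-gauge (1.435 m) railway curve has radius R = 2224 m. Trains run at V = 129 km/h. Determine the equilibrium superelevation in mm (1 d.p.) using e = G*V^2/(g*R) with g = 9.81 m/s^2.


Convert speed: V = 129 / 3.6 = 35.8333 m/s
Apply formula: e = 1.435 * 35.8333^2 / (9.81 * 2224)
e = 1.435 * 1284.0278 / 21817.44
e = 0.084454 m = 84.5 mm

84.5


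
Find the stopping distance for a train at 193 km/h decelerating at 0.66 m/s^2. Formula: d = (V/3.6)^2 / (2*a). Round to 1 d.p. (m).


Convert speed: V = 193 / 3.6 = 53.6111 m/s
V^2 = 2874.1512
d = 2874.1512 / (2 * 0.66)
d = 2874.1512 / 1.32
d = 2177.4 m

2177.4


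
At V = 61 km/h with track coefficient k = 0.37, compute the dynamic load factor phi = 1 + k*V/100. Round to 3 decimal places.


phi = 1 + k * V / 100
phi = 1 + 0.37 * 61 / 100
phi = 1 + 0.2257
phi = 1.226

1.226


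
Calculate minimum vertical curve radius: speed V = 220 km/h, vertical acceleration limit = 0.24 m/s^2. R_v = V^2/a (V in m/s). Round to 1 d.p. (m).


Convert speed: V = 220 / 3.6 = 61.1111 m/s
V^2 = 3734.5679 m^2/s^2
R_v = 3734.5679 / 0.24
R_v = 15560.7 m

15560.7


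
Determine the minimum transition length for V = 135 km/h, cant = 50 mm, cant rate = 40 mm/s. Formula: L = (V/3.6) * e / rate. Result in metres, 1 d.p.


Convert speed: V = 135 / 3.6 = 37.5 m/s
L = 37.5 * 50 / 40
L = 1875.0 / 40
L = 46.9 m

46.9


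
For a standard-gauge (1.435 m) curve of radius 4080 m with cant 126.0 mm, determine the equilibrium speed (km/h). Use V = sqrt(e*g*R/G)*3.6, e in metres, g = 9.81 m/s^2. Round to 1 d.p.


Convert cant: e = 126.0 mm = 0.1260 m
V_ms = sqrt(0.1260 * 9.81 * 4080 / 1.435)
V_ms = sqrt(3514.372683) = 59.2821 m/s
V = 59.2821 * 3.6 = 213.4 km/h

213.4


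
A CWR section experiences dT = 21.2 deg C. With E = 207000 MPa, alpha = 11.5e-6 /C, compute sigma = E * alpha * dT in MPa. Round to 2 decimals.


sigma = E * alpha * dT
sigma = 207000 * 11.5e-6 * 21.2
sigma = 2.3805 * 21.2
sigma = 50.47 MPa

50.47


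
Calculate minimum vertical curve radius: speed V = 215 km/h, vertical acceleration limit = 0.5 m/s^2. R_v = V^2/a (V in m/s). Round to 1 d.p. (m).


Convert speed: V = 215 / 3.6 = 59.7222 m/s
V^2 = 3566.7438 m^2/s^2
R_v = 3566.7438 / 0.5
R_v = 7133.5 m

7133.5


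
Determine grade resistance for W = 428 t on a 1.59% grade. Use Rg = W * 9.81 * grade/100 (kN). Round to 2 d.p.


Rg = W * 9.81 * grade / 100
Rg = 428 * 9.81 * 1.59 / 100
Rg = 4198.68 * 0.0159
Rg = 66.76 kN

66.76


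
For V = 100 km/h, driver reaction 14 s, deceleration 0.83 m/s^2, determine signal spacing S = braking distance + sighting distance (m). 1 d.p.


V = 100 / 3.6 = 27.7778 m/s
Braking distance = 27.7778^2 / (2*0.83) = 464.8223 m
Sighting distance = 27.7778 * 14 = 388.8889 m
S = 464.8223 + 388.8889 = 853.7 m

853.7


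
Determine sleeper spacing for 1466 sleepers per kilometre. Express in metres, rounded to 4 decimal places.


Spacing = 1000 m / number of sleepers
Spacing = 1000 / 1466
Spacing = 0.6821 m

0.6821


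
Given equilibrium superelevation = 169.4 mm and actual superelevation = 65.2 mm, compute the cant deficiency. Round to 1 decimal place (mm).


Cant deficiency = equilibrium cant - actual cant
CD = 169.4 - 65.2
CD = 104.2 mm

104.2


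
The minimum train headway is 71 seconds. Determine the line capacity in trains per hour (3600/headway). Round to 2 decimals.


Capacity = 3600 / headway
Capacity = 3600 / 71
Capacity = 50.70 trains/hour

50.70


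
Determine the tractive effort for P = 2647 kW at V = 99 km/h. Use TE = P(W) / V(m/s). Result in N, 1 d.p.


Convert: P = 2647 kW = 2647000 W
V = 99 / 3.6 = 27.5 m/s
TE = 2647000 / 27.5
TE = 96254.5 N

96254.5


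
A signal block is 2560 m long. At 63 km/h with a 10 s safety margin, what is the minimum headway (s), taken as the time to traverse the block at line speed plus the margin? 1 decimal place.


V = 63 / 3.6 = 17.5 m/s
Block traversal time = 2560 / 17.5 = 146.2857 s
Headway = 146.2857 + 10
Headway = 156.3 s

156.3


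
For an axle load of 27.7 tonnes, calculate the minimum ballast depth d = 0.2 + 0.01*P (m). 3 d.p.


d = 0.2 + 0.01 * 27.7
d = 0.2 + 0.277
d = 0.477 m

0.477


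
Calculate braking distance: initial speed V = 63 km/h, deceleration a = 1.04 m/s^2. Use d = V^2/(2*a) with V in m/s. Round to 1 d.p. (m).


Convert speed: V = 63 / 3.6 = 17.5 m/s
V^2 = 306.25
d = 306.25 / (2 * 1.04)
d = 306.25 / 2.08
d = 147.2 m

147.2


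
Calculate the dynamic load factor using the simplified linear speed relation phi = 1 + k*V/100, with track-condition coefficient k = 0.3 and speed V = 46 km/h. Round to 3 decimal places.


phi = 1 + k * V / 100
phi = 1 + 0.3 * 46 / 100
phi = 1 + 0.138
phi = 1.138

1.138


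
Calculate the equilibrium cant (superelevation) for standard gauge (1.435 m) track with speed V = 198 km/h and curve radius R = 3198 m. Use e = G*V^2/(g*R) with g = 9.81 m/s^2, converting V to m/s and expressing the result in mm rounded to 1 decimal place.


Convert speed: V = 198 / 3.6 = 55.0 m/s
Apply formula: e = 1.435 * 55.0^2 / (9.81 * 3198)
e = 1.435 * 3025.0 / 31372.38
e = 0.138366 m = 138.4 mm

138.4


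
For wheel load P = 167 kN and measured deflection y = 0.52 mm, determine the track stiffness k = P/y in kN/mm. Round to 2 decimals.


Track stiffness k = P / y
k = 167 / 0.52
k = 321.15 kN/mm

321.15


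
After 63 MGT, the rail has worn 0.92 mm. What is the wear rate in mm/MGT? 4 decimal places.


Wear rate = total wear / cumulative tonnage
Rate = 0.92 / 63
Rate = 0.0146 mm/MGT

0.0146


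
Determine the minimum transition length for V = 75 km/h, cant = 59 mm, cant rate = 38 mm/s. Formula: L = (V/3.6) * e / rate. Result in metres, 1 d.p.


Convert speed: V = 75 / 3.6 = 20.8333 m/s
L = 20.8333 * 59 / 38
L = 1229.1667 / 38
L = 32.3 m

32.3


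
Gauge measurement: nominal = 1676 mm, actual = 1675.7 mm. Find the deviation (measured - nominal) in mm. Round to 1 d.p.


Deviation = measured - nominal
Deviation = 1675.7 - 1676
Deviation = -0.3 mm

-0.3


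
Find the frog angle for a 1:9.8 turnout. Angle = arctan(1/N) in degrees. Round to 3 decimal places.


1/N = 1/9.8 = 0.102041
angle = arctan(0.102041) = 0.101689 rad
angle = 0.101689 * 180/pi = 5.826 degrees

5.826


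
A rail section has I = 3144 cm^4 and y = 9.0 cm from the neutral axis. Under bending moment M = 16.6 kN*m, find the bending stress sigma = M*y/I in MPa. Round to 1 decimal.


Convert units:
M = 16.6 kN*m = 16600000 N*mm
y = 9.0 cm = 90 mm
I = 3144 cm^4 = 31440000 mm^4
sigma = 16600000 * 90 / 31440000
sigma = 47.5 MPa

47.5


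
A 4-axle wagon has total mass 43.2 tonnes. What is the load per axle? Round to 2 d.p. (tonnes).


Load per axle = total weight / number of axles
Load = 43.2 / 4
Load = 10.80 tonnes

10.80


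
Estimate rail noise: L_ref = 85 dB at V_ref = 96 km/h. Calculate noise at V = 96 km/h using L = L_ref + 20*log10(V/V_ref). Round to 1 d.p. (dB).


V/V_ref = 96 / 96 = 1.0
log10(1.0) = 0.0
20 * 0.0 = 0.0
L = 85 + 0.0 = 85.0 dB

85.0


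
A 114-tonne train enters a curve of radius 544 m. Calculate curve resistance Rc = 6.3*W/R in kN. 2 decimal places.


Rc = 6.3 * W / R
Rc = 6.3 * 114 / 544
Rc = 718.2 / 544
Rc = 1.32 kN

1.32


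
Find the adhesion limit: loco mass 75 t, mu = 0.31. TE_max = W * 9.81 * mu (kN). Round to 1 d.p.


TE_max = W * g * mu
TE_max = 75 * 9.81 * 0.31
TE_max = 735.75 * 0.31
TE_max = 228.1 kN

228.1


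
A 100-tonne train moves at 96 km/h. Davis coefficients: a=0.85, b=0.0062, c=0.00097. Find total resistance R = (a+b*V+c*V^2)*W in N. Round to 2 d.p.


b*V = 0.0062 * 96 = 0.5952
c*V^2 = 0.00097 * 9216 = 8.93952
R_per_t = 0.85 + 0.5952 + 8.93952 = 10.38472 N/t
R_total = 10.38472 * 100 = 1038.47 N

1038.47


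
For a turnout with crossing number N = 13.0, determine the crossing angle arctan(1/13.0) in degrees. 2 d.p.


1/N = 1/13.0 = 0.076923
angle = arctan(0.076923) = 0.076772 rad
angle = 0.076772 * 180/pi = 4.40 degrees

4.40


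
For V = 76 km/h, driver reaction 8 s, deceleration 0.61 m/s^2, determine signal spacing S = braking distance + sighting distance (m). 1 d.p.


V = 76 / 3.6 = 21.1111 m/s
Braking distance = 21.1111^2 / (2*0.61) = 365.3107 m
Sighting distance = 21.1111 * 8 = 168.8889 m
S = 365.3107 + 168.8889 = 534.2 m

534.2


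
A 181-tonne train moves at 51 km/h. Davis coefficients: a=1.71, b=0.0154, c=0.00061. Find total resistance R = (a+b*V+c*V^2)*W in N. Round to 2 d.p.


b*V = 0.0154 * 51 = 0.7854
c*V^2 = 0.00061 * 2601 = 1.58661
R_per_t = 1.71 + 0.7854 + 1.58661 = 4.08201 N/t
R_total = 4.08201 * 181 = 738.84 N

738.84


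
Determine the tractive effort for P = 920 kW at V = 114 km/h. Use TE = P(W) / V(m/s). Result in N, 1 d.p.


Convert: P = 920 kW = 920000 W
V = 114 / 3.6 = 31.6667 m/s
TE = 920000 / 31.6667
TE = 29052.6 N

29052.6


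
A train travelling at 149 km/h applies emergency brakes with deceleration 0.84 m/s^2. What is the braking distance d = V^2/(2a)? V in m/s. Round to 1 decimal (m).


Convert speed: V = 149 / 3.6 = 41.3889 m/s
V^2 = 1713.0401
d = 1713.0401 / (2 * 0.84)
d = 1713.0401 / 1.68
d = 1019.7 m

1019.7


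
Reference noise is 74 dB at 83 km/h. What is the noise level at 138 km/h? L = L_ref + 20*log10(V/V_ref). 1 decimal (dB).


V/V_ref = 138 / 83 = 1.662651
log10(1.662651) = 0.220801
20 * 0.220801 = 4.416
L = 74 + 4.416 = 78.4 dB

78.4


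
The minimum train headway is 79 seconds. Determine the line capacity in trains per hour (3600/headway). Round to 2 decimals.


Capacity = 3600 / headway
Capacity = 3600 / 79
Capacity = 45.57 trains/hour

45.57


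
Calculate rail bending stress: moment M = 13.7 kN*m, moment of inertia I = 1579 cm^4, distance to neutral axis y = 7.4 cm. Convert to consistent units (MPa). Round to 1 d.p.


Convert units:
M = 13.7 kN*m = 13700000 N*mm
y = 7.4 cm = 74 mm
I = 1579 cm^4 = 15790000 mm^4
sigma = 13700000 * 74 / 15790000
sigma = 64.2 MPa

64.2


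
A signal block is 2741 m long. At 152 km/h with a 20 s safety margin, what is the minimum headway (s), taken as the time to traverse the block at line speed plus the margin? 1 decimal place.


V = 152 / 3.6 = 42.2222 m/s
Block traversal time = 2741 / 42.2222 = 64.9184 s
Headway = 64.9184 + 20
Headway = 84.9 s

84.9


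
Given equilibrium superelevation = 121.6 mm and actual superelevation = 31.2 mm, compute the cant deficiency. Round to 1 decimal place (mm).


Cant deficiency = equilibrium cant - actual cant
CD = 121.6 - 31.2
CD = 90.4 mm

90.4


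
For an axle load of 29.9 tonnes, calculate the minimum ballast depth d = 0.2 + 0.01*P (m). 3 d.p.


d = 0.2 + 0.01 * 29.9
d = 0.2 + 0.299
d = 0.499 m

0.499


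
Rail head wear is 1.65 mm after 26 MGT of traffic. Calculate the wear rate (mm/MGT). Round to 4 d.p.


Wear rate = total wear / cumulative tonnage
Rate = 1.65 / 26
Rate = 0.0635 mm/MGT

0.0635


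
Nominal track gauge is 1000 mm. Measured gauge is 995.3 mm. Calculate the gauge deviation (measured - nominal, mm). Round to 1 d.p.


Deviation = measured - nominal
Deviation = 995.3 - 1000
Deviation = -4.7 mm

-4.7


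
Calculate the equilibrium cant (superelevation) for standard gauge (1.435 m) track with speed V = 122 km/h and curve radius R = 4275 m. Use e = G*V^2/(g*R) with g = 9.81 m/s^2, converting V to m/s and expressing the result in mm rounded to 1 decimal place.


Convert speed: V = 122 / 3.6 = 33.8889 m/s
Apply formula: e = 1.435 * 33.8889^2 / (9.81 * 4275)
e = 1.435 * 1148.4568 / 41937.75
e = 0.039297 m = 39.3 mm

39.3


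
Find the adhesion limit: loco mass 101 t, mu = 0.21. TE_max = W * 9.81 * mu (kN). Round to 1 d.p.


TE_max = W * g * mu
TE_max = 101 * 9.81 * 0.21
TE_max = 990.81 * 0.21
TE_max = 208.1 kN

208.1


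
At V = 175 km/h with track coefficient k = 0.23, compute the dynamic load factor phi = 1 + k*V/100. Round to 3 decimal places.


phi = 1 + k * V / 100
phi = 1 + 0.23 * 175 / 100
phi = 1 + 0.4025
phi = 1.403

1.403


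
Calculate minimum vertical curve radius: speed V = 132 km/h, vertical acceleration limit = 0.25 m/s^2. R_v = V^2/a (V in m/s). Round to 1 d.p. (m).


Convert speed: V = 132 / 3.6 = 36.6667 m/s
V^2 = 1344.4444 m^2/s^2
R_v = 1344.4444 / 0.25
R_v = 5377.8 m

5377.8


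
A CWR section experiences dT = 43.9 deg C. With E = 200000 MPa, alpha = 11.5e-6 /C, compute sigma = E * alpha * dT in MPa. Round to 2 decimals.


sigma = E * alpha * dT
sigma = 200000 * 11.5e-6 * 43.9
sigma = 2.3 * 43.9
sigma = 100.97 MPa

100.97


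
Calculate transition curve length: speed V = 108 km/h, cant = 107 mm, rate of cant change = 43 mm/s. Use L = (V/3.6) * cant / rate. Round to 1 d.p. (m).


Convert speed: V = 108 / 3.6 = 30.0 m/s
L = 30.0 * 107 / 43
L = 3210.0 / 43
L = 74.7 m

74.7


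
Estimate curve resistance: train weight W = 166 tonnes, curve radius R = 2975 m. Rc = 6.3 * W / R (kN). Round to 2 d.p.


Rc = 6.3 * W / R
Rc = 6.3 * 166 / 2975
Rc = 1045.8 / 2975
Rc = 0.35 kN

0.35


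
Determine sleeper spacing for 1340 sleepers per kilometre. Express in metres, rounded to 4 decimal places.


Spacing = 1000 m / number of sleepers
Spacing = 1000 / 1340
Spacing = 0.7463 m

0.7463


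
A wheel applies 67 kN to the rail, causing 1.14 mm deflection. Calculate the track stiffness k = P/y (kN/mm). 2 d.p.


Track stiffness k = P / y
k = 67 / 1.14
k = 58.77 kN/mm

58.77


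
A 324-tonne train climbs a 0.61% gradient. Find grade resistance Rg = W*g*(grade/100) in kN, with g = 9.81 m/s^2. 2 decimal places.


Rg = W * 9.81 * grade / 100
Rg = 324 * 9.81 * 0.61 / 100
Rg = 3178.44 * 0.0061
Rg = 19.39 kN

19.39


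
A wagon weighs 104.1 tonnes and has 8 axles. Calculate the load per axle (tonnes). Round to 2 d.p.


Load per axle = total weight / number of axles
Load = 104.1 / 8
Load = 13.01 tonnes

13.01


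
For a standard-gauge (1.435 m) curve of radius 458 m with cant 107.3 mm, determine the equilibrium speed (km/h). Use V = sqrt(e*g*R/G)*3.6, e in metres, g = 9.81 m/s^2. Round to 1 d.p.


Convert cant: e = 107.3 mm = 0.1073 m
V_ms = sqrt(0.1073 * 9.81 * 458 / 1.435)
V_ms = sqrt(335.955926) = 18.3291 m/s
V = 18.3291 * 3.6 = 66.0 km/h

66.0


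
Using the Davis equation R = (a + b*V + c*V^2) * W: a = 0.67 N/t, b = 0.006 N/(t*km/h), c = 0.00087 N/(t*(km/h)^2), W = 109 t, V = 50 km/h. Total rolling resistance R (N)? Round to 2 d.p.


b*V = 0.006 * 50 = 0.3
c*V^2 = 0.00087 * 2500 = 2.175
R_per_t = 0.67 + 0.3 + 2.175 = 3.145 N/t
R_total = 3.145 * 109 = 342.81 N

342.81


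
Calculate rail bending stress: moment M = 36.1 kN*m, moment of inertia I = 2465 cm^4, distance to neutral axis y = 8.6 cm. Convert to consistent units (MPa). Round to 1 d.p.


Convert units:
M = 36.1 kN*m = 36100000 N*mm
y = 8.6 cm = 86 mm
I = 2465 cm^4 = 24650000 mm^4
sigma = 36100000 * 86 / 24650000
sigma = 125.9 MPa

125.9


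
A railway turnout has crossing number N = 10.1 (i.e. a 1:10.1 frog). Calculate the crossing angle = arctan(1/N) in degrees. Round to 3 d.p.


1/N = 1/10.1 = 0.09901
angle = arctan(0.09901) = 0.098688 rad
angle = 0.098688 * 180/pi = 5.654 degrees

5.654


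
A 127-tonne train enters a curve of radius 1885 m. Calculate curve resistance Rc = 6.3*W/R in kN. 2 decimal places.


Rc = 6.3 * W / R
Rc = 6.3 * 127 / 1885
Rc = 800.1 / 1885
Rc = 0.42 kN

0.42


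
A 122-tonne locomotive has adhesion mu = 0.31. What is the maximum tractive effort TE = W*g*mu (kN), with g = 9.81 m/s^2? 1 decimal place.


TE_max = W * g * mu
TE_max = 122 * 9.81 * 0.31
TE_max = 1196.82 * 0.31
TE_max = 371.0 kN

371.0


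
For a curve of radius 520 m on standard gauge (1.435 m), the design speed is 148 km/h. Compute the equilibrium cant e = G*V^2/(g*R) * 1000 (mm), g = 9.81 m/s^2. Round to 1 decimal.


Convert speed: V = 148 / 3.6 = 41.1111 m/s
Apply formula: e = 1.435 * 41.1111^2 / (9.81 * 520)
e = 1.435 * 1690.1235 / 5101.2
e = 0.475442 m = 475.4 mm

475.4


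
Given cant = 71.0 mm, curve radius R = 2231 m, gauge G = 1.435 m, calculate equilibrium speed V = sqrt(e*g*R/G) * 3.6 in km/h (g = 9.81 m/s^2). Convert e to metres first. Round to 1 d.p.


Convert cant: e = 71.0 mm = 0.0710 m
V_ms = sqrt(0.0710 * 9.81 * 2231 / 1.435)
V_ms = sqrt(1082.866767) = 32.9069 m/s
V = 32.9069 * 3.6 = 118.5 km/h

118.5


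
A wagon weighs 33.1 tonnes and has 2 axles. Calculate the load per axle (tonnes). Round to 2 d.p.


Load per axle = total weight / number of axles
Load = 33.1 / 2
Load = 16.55 tonnes

16.55


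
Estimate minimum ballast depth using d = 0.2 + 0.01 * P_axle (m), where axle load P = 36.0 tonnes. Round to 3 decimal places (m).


d = 0.2 + 0.01 * 36.0
d = 0.2 + 0.36
d = 0.560 m

0.560


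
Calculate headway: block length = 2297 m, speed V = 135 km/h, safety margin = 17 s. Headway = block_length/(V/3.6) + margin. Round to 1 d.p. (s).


V = 135 / 3.6 = 37.5 m/s
Block traversal time = 2297 / 37.5 = 61.2533 s
Headway = 61.2533 + 17
Headway = 78.3 s

78.3


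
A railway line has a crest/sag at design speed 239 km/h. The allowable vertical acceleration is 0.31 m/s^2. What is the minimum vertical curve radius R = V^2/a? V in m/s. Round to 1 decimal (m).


Convert speed: V = 239 / 3.6 = 66.3889 m/s
V^2 = 4407.4846 m^2/s^2
R_v = 4407.4846 / 0.31
R_v = 14217.7 m

14217.7


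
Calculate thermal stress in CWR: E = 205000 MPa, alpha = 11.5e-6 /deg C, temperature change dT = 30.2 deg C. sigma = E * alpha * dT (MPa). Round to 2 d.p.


sigma = E * alpha * dT
sigma = 205000 * 11.5e-6 * 30.2
sigma = 2.3575 * 30.2
sigma = 71.20 MPa

71.20


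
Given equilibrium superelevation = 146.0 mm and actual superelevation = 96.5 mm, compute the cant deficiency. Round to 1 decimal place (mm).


Cant deficiency = equilibrium cant - actual cant
CD = 146.0 - 96.5
CD = 49.5 mm

49.5


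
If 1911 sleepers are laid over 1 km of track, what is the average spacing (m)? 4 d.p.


Spacing = 1000 m / number of sleepers
Spacing = 1000 / 1911
Spacing = 0.5233 m

0.5233


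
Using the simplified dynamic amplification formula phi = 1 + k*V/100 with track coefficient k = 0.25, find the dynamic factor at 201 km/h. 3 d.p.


phi = 1 + k * V / 100
phi = 1 + 0.25 * 201 / 100
phi = 1 + 0.5025
phi = 1.503

1.503


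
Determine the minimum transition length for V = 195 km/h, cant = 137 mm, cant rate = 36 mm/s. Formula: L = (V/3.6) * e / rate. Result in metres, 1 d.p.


Convert speed: V = 195 / 3.6 = 54.1667 m/s
L = 54.1667 * 137 / 36
L = 7420.8333 / 36
L = 206.1 m

206.1


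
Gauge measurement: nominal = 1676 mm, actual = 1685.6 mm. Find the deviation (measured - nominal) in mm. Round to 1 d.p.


Deviation = measured - nominal
Deviation = 1685.6 - 1676
Deviation = 9.6 mm

9.6


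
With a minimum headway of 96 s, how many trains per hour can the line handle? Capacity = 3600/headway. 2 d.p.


Capacity = 3600 / headway
Capacity = 3600 / 96
Capacity = 37.50 trains/hour

37.50


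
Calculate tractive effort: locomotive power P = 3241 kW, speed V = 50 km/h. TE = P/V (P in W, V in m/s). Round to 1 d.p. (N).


Convert: P = 3241 kW = 3241000 W
V = 50 / 3.6 = 13.8889 m/s
TE = 3241000 / 13.8889
TE = 233352.0 N

233352.0


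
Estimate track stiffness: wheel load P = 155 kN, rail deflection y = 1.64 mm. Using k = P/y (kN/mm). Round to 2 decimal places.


Track stiffness k = P / y
k = 155 / 1.64
k = 94.51 kN/mm

94.51


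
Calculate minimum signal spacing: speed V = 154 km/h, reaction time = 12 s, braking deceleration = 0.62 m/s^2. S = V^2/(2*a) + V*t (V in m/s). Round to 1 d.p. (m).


V = 154 / 3.6 = 42.7778 m/s
Braking distance = 42.7778^2 / (2*0.62) = 1475.7567 m
Sighting distance = 42.7778 * 12 = 513.3333 m
S = 1475.7567 + 513.3333 = 1989.1 m

1989.1


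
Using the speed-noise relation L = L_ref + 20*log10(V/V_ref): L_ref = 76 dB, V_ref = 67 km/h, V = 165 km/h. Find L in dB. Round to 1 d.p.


V/V_ref = 165 / 67 = 2.462687
log10(2.462687) = 0.391409
20 * 0.391409 = 7.8282
L = 76 + 7.8282 = 83.8 dB

83.8


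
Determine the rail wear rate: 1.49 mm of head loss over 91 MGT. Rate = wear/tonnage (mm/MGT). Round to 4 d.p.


Wear rate = total wear / cumulative tonnage
Rate = 1.49 / 91
Rate = 0.0164 mm/MGT

0.0164


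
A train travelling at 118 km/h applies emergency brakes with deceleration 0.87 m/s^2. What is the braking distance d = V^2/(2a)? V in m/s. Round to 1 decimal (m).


Convert speed: V = 118 / 3.6 = 32.7778 m/s
V^2 = 1074.3827
d = 1074.3827 / (2 * 0.87)
d = 1074.3827 / 1.74
d = 617.5 m

617.5


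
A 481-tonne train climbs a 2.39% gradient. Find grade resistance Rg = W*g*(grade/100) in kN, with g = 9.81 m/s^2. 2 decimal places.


Rg = W * 9.81 * grade / 100
Rg = 481 * 9.81 * 2.39 / 100
Rg = 4718.61 * 0.0239
Rg = 112.77 kN

112.77


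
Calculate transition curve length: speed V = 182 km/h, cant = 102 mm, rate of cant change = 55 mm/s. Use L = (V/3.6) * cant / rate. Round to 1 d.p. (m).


Convert speed: V = 182 / 3.6 = 50.5556 m/s
L = 50.5556 * 102 / 55
L = 5156.6667 / 55
L = 93.8 m

93.8


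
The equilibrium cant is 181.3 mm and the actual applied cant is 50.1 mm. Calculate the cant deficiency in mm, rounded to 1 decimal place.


Cant deficiency = equilibrium cant - actual cant
CD = 181.3 - 50.1
CD = 131.2 mm

131.2


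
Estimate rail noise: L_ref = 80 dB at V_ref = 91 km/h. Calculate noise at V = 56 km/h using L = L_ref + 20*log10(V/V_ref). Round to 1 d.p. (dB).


V/V_ref = 56 / 91 = 0.615385
log10(0.615385) = -0.210853
20 * -0.210853 = -4.2171
L = 80 + -4.2171 = 75.8 dB

75.8


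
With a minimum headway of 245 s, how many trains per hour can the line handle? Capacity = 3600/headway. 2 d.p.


Capacity = 3600 / headway
Capacity = 3600 / 245
Capacity = 14.69 trains/hour

14.69


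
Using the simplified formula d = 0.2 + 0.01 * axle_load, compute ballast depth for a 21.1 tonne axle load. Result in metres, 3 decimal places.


d = 0.2 + 0.01 * 21.1
d = 0.2 + 0.211
d = 0.411 m

0.411


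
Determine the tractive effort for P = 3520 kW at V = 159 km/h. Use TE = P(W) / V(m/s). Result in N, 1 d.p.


Convert: P = 3520 kW = 3520000 W
V = 159 / 3.6 = 44.1667 m/s
TE = 3520000 / 44.1667
TE = 79698.1 N

79698.1


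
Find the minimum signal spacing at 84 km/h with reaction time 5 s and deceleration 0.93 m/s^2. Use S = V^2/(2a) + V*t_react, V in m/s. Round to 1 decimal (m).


V = 84 / 3.6 = 23.3333 m/s
Braking distance = 23.3333^2 / (2*0.93) = 292.7121 m
Sighting distance = 23.3333 * 5 = 116.6667 m
S = 292.7121 + 116.6667 = 409.4 m

409.4


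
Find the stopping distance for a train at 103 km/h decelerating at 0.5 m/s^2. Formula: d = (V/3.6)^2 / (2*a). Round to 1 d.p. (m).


Convert speed: V = 103 / 3.6 = 28.6111 m/s
V^2 = 818.5957
d = 818.5957 / (2 * 0.5)
d = 818.5957 / 1.0
d = 818.6 m

818.6


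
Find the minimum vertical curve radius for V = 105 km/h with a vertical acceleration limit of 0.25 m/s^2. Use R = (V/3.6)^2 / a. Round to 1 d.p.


Convert speed: V = 105 / 3.6 = 29.1667 m/s
V^2 = 850.6944 m^2/s^2
R_v = 850.6944 / 0.25
R_v = 3402.8 m

3402.8


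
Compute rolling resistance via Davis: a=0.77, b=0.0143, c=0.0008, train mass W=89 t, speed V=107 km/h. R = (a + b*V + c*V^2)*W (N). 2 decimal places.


b*V = 0.0143 * 107 = 1.5301
c*V^2 = 0.0008 * 11449 = 9.1592
R_per_t = 0.77 + 1.5301 + 9.1592 = 11.4593 N/t
R_total = 11.4593 * 89 = 1019.88 N

1019.88


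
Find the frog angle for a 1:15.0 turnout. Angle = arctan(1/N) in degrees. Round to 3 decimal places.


1/N = 1/15.0 = 0.066667
angle = arctan(0.066667) = 0.066568 rad
angle = 0.066568 * 180/pi = 3.814 degrees

3.814


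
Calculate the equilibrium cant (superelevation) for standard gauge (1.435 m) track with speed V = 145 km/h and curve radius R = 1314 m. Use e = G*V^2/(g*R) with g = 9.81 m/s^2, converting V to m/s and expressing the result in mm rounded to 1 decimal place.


Convert speed: V = 145 / 3.6 = 40.2778 m/s
Apply formula: e = 1.435 * 40.2778^2 / (9.81 * 1314)
e = 1.435 * 1622.2994 / 12890.34
e = 0.1806 m = 180.6 mm

180.6


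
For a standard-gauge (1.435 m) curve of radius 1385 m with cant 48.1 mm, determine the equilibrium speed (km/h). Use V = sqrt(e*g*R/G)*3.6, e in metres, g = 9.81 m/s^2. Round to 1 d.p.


Convert cant: e = 48.1 mm = 0.0481 m
V_ms = sqrt(0.0481 * 9.81 * 1385 / 1.435)
V_ms = sqrt(455.41985) = 21.3406 m/s
V = 21.3406 * 3.6 = 76.8 km/h

76.8


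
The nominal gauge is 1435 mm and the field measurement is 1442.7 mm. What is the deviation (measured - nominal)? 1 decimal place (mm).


Deviation = measured - nominal
Deviation = 1442.7 - 1435
Deviation = 7.7 mm

7.7


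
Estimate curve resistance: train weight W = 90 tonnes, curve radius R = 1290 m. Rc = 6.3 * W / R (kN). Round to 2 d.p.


Rc = 6.3 * W / R
Rc = 6.3 * 90 / 1290
Rc = 567.0 / 1290
Rc = 0.44 kN

0.44


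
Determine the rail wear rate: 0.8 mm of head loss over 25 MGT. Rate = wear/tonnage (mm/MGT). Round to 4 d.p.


Wear rate = total wear / cumulative tonnage
Rate = 0.8 / 25
Rate = 0.0320 mm/MGT

0.0320


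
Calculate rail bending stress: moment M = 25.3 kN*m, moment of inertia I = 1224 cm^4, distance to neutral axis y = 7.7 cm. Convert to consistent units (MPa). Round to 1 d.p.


Convert units:
M = 25.3 kN*m = 25300000 N*mm
y = 7.7 cm = 77 mm
I = 1224 cm^4 = 12240000 mm^4
sigma = 25300000 * 77 / 12240000
sigma = 159.2 MPa

159.2


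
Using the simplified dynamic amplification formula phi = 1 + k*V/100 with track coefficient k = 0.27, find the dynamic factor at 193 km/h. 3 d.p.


phi = 1 + k * V / 100
phi = 1 + 0.27 * 193 / 100
phi = 1 + 0.5211
phi = 1.521

1.521


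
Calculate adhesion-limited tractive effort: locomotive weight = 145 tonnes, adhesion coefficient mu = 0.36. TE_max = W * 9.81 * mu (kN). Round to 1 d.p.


TE_max = W * g * mu
TE_max = 145 * 9.81 * 0.36
TE_max = 1422.45 * 0.36
TE_max = 512.1 kN

512.1


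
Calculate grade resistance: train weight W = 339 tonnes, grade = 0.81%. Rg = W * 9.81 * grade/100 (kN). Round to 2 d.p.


Rg = W * 9.81 * grade / 100
Rg = 339 * 9.81 * 0.81 / 100
Rg = 3325.59 * 0.0081
Rg = 26.94 kN

26.94


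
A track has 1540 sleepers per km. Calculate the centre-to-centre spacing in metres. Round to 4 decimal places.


Spacing = 1000 m / number of sleepers
Spacing = 1000 / 1540
Spacing = 0.6494 m

0.6494


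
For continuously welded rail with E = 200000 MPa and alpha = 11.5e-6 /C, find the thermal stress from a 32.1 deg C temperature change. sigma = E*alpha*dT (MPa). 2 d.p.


sigma = E * alpha * dT
sigma = 200000 * 11.5e-6 * 32.1
sigma = 2.3 * 32.1
sigma = 73.83 MPa

73.83


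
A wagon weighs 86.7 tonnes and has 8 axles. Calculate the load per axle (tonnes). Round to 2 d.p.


Load per axle = total weight / number of axles
Load = 86.7 / 8
Load = 10.84 tonnes

10.84


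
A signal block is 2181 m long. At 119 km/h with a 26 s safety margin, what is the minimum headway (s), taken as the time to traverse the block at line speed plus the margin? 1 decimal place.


V = 119 / 3.6 = 33.0556 m/s
Block traversal time = 2181 / 33.0556 = 65.9798 s
Headway = 65.9798 + 26
Headway = 92.0 s

92.0


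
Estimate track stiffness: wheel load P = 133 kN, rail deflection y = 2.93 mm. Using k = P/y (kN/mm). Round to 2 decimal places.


Track stiffness k = P / y
k = 133 / 2.93
k = 45.39 kN/mm

45.39


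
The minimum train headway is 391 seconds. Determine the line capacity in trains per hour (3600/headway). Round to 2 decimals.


Capacity = 3600 / headway
Capacity = 3600 / 391
Capacity = 9.21 trains/hour

9.21


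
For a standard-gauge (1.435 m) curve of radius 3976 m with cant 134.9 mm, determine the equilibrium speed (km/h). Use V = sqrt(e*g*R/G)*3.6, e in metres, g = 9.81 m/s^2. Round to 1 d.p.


Convert cant: e = 134.9 mm = 0.1349 m
V_ms = sqrt(0.1349 * 9.81 * 3976 / 1.435)
V_ms = sqrt(3666.700449) = 60.5533 m/s
V = 60.5533 * 3.6 = 218.0 km/h

218.0


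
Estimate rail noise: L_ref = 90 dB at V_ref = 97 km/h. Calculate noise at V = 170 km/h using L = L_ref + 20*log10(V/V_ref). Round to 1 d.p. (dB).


V/V_ref = 170 / 97 = 1.752577
log10(1.752577) = 0.243677
20 * 0.243677 = 4.8735
L = 90 + 4.8735 = 94.9 dB

94.9


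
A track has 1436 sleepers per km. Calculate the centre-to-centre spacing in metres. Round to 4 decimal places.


Spacing = 1000 m / number of sleepers
Spacing = 1000 / 1436
Spacing = 0.6964 m

0.6964


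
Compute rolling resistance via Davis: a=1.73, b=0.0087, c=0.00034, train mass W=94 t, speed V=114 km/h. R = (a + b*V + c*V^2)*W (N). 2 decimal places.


b*V = 0.0087 * 114 = 0.9918
c*V^2 = 0.00034 * 12996 = 4.41864
R_per_t = 1.73 + 0.9918 + 4.41864 = 7.14044 N/t
R_total = 7.14044 * 94 = 671.20 N

671.20


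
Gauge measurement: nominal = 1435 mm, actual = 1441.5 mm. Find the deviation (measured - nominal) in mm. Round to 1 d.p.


Deviation = measured - nominal
Deviation = 1441.5 - 1435
Deviation = 6.5 mm

6.5


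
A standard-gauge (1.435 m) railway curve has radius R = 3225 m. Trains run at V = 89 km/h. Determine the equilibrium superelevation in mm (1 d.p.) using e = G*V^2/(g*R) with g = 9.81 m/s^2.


Convert speed: V = 89 / 3.6 = 24.7222 m/s
Apply formula: e = 1.435 * 24.7222^2 / (9.81 * 3225)
e = 1.435 * 611.1883 / 31637.25
e = 0.027722 m = 27.7 mm

27.7


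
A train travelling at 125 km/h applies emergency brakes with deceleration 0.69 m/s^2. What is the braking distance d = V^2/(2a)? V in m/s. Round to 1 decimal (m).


Convert speed: V = 125 / 3.6 = 34.7222 m/s
V^2 = 1205.6327
d = 1205.6327 / (2 * 0.69)
d = 1205.6327 / 1.38
d = 873.6 m

873.6


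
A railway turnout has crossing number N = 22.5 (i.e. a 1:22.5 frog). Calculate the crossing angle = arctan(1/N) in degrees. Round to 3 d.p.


1/N = 1/22.5 = 0.044444
angle = arctan(0.044444) = 0.044415 rad
angle = 0.044415 * 180/pi = 2.545 degrees

2.545


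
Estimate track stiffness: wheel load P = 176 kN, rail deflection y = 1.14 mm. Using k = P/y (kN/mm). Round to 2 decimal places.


Track stiffness k = P / y
k = 176 / 1.14
k = 154.39 kN/mm

154.39


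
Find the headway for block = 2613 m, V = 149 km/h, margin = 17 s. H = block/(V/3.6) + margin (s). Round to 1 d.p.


V = 149 / 3.6 = 41.3889 m/s
Block traversal time = 2613 / 41.3889 = 63.1329 s
Headway = 63.1329 + 17
Headway = 80.1 s

80.1


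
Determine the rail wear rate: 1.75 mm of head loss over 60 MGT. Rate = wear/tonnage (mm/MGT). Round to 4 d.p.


Wear rate = total wear / cumulative tonnage
Rate = 1.75 / 60
Rate = 0.0292 mm/MGT

0.0292


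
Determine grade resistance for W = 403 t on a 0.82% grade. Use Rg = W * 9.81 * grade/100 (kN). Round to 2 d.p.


Rg = W * 9.81 * grade / 100
Rg = 403 * 9.81 * 0.82 / 100
Rg = 3953.43 * 0.0082
Rg = 32.42 kN

32.42


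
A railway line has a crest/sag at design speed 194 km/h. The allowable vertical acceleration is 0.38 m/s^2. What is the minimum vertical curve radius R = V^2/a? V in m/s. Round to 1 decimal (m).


Convert speed: V = 194 / 3.6 = 53.8889 m/s
V^2 = 2904.0123 m^2/s^2
R_v = 2904.0123 / 0.38
R_v = 7642.1 m

7642.1


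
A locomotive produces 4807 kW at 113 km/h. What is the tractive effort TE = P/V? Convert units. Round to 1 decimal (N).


Convert: P = 4807 kW = 4807000 W
V = 113 / 3.6 = 31.3889 m/s
TE = 4807000 / 31.3889
TE = 153143.4 N

153143.4


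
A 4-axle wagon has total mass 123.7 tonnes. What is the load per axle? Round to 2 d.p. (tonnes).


Load per axle = total weight / number of axles
Load = 123.7 / 4
Load = 30.93 tonnes

30.93


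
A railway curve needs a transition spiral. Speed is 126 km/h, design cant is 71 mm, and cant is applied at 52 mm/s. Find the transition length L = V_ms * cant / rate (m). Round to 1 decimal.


Convert speed: V = 126 / 3.6 = 35.0 m/s
L = 35.0 * 71 / 52
L = 2485.0 / 52
L = 47.8 m

47.8


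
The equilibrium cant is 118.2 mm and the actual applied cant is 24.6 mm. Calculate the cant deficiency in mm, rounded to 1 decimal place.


Cant deficiency = equilibrium cant - actual cant
CD = 118.2 - 24.6
CD = 93.6 mm

93.6


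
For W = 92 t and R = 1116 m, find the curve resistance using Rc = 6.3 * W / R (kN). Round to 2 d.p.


Rc = 6.3 * W / R
Rc = 6.3 * 92 / 1116
Rc = 579.6 / 1116
Rc = 0.52 kN

0.52
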